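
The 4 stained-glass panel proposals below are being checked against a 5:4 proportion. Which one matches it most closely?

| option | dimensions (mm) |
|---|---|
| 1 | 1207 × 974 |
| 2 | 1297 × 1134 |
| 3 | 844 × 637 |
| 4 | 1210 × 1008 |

1

Ratios (long/short): 1 ≈ 1.239; 2 ≈ 1.144; 3 ≈ 1.325; 4 ≈ 1.200.
5:4 ≈ 1.250; option 1 is nearest (Δ 0.011).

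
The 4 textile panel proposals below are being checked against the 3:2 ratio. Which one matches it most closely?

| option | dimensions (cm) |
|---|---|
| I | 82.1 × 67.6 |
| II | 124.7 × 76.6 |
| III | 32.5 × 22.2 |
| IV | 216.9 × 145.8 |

IV

Target 3:2 ≈ 1.500.
I: 1.214 (Δ0.286)  II: 1.628 (Δ0.128)  III: 1.464 (Δ0.036)  IV: 1.488 (Δ0.012)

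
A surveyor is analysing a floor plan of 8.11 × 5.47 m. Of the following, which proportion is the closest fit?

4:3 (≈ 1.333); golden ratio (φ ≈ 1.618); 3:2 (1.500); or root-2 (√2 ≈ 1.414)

8.11/5.47 ≈ 1.483. Nearest candidates are 3:2 (1.500, off by 0.017) and root-2 (1.414, off by 0.069).

3:2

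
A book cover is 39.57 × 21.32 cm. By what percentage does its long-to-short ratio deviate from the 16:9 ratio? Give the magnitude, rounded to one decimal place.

Ratio = 39.57 / 21.32 ≈ 1.8560.
Ideal 16:9 ≈ 1.7778. |1.8560 − 1.7778| / 1.7778 ≈ 4.40% → 4.4%.

4.4%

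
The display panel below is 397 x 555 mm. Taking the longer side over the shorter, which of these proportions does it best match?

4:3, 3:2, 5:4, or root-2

root-2

Ratio = 555 / 397 ≈ 1.398.
Distances: 4:3 1.333 (Δ 0.065); 3:2 1.500 (Δ 0.102); 5:4 1.250 (Δ 0.148); root-2 1.414 (Δ 0.016).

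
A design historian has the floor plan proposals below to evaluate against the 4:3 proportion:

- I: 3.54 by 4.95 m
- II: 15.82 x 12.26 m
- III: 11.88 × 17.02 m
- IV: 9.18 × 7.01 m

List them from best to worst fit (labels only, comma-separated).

Ratios: I = 4.95 / 3.54 ≈ 1.398; II = 15.82 / 12.26 ≈ 1.290; III = 17.02 / 11.88 ≈ 1.433; IV = 9.18 / 7.01 ≈ 1.310.
|Δ from 1.333|: I 0.065; II 0.043; III 0.100; IV 0.023.

IV, II, I, III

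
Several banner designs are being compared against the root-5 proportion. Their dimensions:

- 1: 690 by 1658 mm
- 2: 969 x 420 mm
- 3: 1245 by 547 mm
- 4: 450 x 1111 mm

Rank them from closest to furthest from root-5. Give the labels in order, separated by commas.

3, 2, 1, 4

1: 1658/690 ≈ 2.403 → |2.403 − 2.236| = 0.167
2: 969/420 ≈ 2.307 → |2.307 − 2.236| = 0.071
3: 1245/547 ≈ 2.276 → |2.276 − 2.236| = 0.040
4: 1111/450 ≈ 2.469 → |2.469 − 2.236| = 0.233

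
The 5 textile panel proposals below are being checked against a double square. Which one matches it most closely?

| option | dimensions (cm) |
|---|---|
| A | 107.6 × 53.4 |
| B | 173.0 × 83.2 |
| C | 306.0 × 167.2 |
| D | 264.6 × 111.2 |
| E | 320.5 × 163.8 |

Ratios (long/short): A ≈ 2.015; B ≈ 2.079; C ≈ 1.830; D ≈ 2.379; E ≈ 1.957.
2:1 ≈ 2.000; option A is nearest (Δ 0.015).

A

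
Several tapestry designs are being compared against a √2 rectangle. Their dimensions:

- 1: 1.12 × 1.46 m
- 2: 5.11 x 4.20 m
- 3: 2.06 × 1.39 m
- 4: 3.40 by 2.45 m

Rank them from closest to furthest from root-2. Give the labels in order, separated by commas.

4, 3, 1, 2

Ratios: 1 = 1.46 / 1.12 ≈ 1.304; 2 = 5.11 / 4.20 ≈ 1.217; 3 = 2.06 / 1.39 ≈ 1.482; 4 = 3.40 / 2.45 ≈ 1.388.
|Δ from 1.414|: 1 0.110; 2 0.197; 3 0.068; 4 0.026.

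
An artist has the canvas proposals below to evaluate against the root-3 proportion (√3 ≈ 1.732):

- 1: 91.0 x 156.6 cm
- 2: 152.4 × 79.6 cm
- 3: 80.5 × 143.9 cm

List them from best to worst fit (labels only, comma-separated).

Ratios: 1 = 156.6 / 91.0 ≈ 1.721; 2 = 152.4 / 79.6 ≈ 1.915; 3 = 143.9 / 80.5 ≈ 1.788.
|Δ from 1.732|: 1 0.011; 2 0.183; 3 0.056.

1, 3, 2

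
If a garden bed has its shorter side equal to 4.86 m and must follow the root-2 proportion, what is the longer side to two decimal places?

6.87 m

root-2 ≈ 1.41421.
Longer side = 4.86 × 1.41421 ≈ 6.8731 → 6.87 m.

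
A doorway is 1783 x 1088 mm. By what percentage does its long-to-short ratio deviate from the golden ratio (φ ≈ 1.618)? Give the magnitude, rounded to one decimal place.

1.3%

Ratio = 1783 / 1088 ≈ 1.6388.
Ideal golden ratio ≈ 1.6180. |1.6388 − 1.6180| / 1.6180 ≈ 1.29% → 1.3%.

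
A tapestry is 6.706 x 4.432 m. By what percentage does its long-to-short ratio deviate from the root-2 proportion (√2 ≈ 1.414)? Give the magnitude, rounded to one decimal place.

Ratio = 6.706 / 4.432 ≈ 1.5131.
Ideal root-2 ≈ 1.4142. |1.5131 − 1.4142| / 1.4142 ≈ 6.99% → 7.0%.

7.0%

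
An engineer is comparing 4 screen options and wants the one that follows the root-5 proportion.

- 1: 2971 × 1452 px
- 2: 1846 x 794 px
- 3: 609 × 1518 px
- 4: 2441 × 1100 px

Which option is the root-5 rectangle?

Ratios (long/short): 1 ≈ 2.046; 2 ≈ 2.325; 3 ≈ 2.493; 4 ≈ 2.219.
root-5 ≈ 2.236; option 4 is nearest (Δ 0.017).

4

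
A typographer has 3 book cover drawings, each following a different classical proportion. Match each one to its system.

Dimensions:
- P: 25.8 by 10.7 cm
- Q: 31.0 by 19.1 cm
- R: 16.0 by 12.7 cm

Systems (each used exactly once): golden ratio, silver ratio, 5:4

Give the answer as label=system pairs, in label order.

P = 25.8/10.7 ≈ 2.411 → silver ratio (2.414)
Q = 31.0/19.1 ≈ 1.623 → golden ratio (1.618)
R = 16.0/12.7 ≈ 1.260 → 5:4 (1.250)

P=silver ratio, Q=golden ratio, R=5:4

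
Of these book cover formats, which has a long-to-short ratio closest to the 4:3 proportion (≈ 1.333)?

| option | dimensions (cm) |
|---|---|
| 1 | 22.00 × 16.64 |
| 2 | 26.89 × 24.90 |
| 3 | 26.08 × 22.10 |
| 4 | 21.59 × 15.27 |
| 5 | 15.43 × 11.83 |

1

Target 4:3 ≈ 1.333.
1: 1.322 (Δ0.011)  2: 1.080 (Δ0.253)  3: 1.180 (Δ0.153)  4: 1.414 (Δ0.081)  5: 1.304 (Δ0.029)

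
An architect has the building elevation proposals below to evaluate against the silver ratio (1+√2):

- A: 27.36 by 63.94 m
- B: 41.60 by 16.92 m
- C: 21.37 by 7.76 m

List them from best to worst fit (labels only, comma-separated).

Ratios: A = 63.94 / 27.36 ≈ 2.337; B = 41.60 / 16.92 ≈ 2.459; C = 21.37 / 7.76 ≈ 2.754.
|Δ from 2.414|: A 0.077; B 0.045; C 0.340.

B, A, C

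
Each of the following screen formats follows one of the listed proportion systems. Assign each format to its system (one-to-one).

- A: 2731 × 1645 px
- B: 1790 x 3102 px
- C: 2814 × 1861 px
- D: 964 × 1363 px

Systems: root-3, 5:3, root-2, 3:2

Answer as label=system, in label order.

A=5:3, B=root-3, C=3:2, D=root-2

Ratios: A ≈ 1.660; B ≈ 1.733; C ≈ 1.512; D ≈ 1.414.
Targets: root-3 ≈ 1.732; 5:3 ≈ 1.667; root-2 ≈ 1.414; 3:2 ≈ 1.500.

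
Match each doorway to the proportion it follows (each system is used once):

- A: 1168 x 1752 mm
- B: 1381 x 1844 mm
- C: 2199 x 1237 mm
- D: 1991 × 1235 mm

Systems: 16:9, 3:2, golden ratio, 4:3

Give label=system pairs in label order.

A=3:2, B=4:3, C=16:9, D=golden ratio

A = 1752/1168 ≈ 1.500 → 3:2 (1.500)
B = 1844/1381 ≈ 1.335 → 4:3 (1.333)
C = 2199/1237 ≈ 1.778 → 16:9 (1.778)
D = 1991/1235 ≈ 1.612 → golden ratio (1.618)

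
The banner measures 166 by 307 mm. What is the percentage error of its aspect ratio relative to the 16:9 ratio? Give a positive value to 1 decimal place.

4.0%

Ratio = 307 / 166 ≈ 1.8494.
Ideal 16:9 ≈ 1.7778. |1.8494 − 1.7778| / 1.7778 ≈ 4.03% → 4.0%.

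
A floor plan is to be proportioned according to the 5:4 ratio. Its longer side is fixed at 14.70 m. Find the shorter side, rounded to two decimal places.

5:4 = 1.25000.
Shorter side = 14.70 ÷ 1.25000 ≈ 11.7600 → 11.76 m.

11.76 m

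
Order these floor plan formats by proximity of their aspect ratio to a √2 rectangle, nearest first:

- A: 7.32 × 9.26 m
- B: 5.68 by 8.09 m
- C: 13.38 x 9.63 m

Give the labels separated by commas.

B, C, A

A: 9.26/7.32 ≈ 1.265 → |1.265 − 1.414| = 0.149
B: 8.09/5.68 ≈ 1.424 → |1.424 − 1.414| = 0.010
C: 13.38/9.63 ≈ 1.389 → |1.389 − 1.414| = 0.025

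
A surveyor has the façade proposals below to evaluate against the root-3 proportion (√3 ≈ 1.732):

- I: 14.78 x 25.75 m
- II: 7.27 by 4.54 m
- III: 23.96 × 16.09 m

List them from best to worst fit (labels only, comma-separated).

I, II, III

I: 25.75/14.78 ≈ 1.742 → |1.742 − 1.732| = 0.010
II: 7.27/4.54 ≈ 1.601 → |1.601 − 1.732| = 0.131
III: 23.96/16.09 ≈ 1.489 → |1.489 − 1.732| = 0.243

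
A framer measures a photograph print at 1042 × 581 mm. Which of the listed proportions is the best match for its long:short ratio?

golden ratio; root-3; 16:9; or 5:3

1042/581 ≈ 1.793. Nearest candidates are 16:9 (1.778, off by 0.015) and root-3 (1.732, off by 0.061).

16:9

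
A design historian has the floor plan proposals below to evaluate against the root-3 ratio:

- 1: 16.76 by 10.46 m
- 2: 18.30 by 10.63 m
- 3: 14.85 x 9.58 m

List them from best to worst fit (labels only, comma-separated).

Ratios: 1 = 16.76 / 10.46 ≈ 1.602; 2 = 18.30 / 10.63 ≈ 1.722; 3 = 14.85 / 9.58 ≈ 1.550.
|Δ from 1.732|: 1 0.130; 2 0.010; 3 0.182.

2, 1, 3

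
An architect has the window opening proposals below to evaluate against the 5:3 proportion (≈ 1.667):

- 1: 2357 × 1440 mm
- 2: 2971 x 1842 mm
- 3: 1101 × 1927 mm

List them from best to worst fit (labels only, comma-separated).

1: 2357/1440 ≈ 1.637 → |1.637 − 1.667| = 0.030
2: 2971/1842 ≈ 1.613 → |1.613 − 1.667| = 0.054
3: 1927/1101 ≈ 1.750 → |1.750 − 1.667| = 0.083

1, 2, 3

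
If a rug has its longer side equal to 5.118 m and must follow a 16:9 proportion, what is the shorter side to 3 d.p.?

16:9 ≈ 1.77778.
Shorter side = 5.118 ÷ 1.77778 ≈ 2.87887 → 2.879 m.

2.879 m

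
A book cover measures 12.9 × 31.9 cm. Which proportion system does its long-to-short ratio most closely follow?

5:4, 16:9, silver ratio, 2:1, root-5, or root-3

silver ratio

31.9/12.9 ≈ 2.473. Nearest candidates are silver ratio (2.414, off by 0.059) and root-5 (2.236, off by 0.237).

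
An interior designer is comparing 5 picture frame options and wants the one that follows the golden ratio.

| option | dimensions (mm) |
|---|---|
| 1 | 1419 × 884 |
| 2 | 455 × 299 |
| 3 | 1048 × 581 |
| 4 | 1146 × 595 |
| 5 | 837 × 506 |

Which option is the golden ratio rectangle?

Ratios (long/short): 1 ≈ 1.605; 2 ≈ 1.522; 3 ≈ 1.804; 4 ≈ 1.926; 5 ≈ 1.654.
golden ratio ≈ 1.618; option 1 is nearest (Δ 0.013).

1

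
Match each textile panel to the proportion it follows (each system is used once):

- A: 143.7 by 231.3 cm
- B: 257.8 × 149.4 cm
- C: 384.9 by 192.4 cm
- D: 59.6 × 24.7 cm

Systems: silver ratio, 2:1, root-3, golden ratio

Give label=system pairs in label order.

A = 231.3/143.7 ≈ 1.610 → golden ratio (1.618)
B = 257.8/149.4 ≈ 1.726 → root-3 (1.732)
C = 384.9/192.4 ≈ 2.001 → 2:1 (2.000)
D = 59.6/24.7 ≈ 2.413 → silver ratio (2.414)

A=golden ratio, B=root-3, C=2:1, D=silver ratio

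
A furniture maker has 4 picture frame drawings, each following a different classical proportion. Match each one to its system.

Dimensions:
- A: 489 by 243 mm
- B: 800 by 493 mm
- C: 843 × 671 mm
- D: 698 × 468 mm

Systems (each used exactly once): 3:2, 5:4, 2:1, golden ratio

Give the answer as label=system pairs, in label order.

A=2:1, B=golden ratio, C=5:4, D=3:2

A = 489/243 ≈ 2.012 → 2:1 (2.000)
B = 800/493 ≈ 1.623 → golden ratio (1.618)
C = 843/671 ≈ 1.256 → 5:4 (1.250)
D = 698/468 ≈ 1.491 → 3:2 (1.500)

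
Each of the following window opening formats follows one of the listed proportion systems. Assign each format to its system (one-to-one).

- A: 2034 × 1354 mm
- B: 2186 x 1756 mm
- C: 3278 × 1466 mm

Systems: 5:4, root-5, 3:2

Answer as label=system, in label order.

Ratios: A ≈ 1.502; B ≈ 1.245; C ≈ 2.236.
Targets: 5:4 ≈ 1.250; root-5 ≈ 2.236; 3:2 ≈ 1.500.

A=3:2, B=5:4, C=root-5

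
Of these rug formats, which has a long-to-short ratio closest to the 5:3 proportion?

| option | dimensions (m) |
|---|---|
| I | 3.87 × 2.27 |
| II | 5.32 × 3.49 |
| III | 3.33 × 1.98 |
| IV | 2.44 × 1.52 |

Target 5:3 ≈ 1.667.
I: 1.705 (Δ0.038)  II: 1.524 (Δ0.143)  III: 1.682 (Δ0.015)  IV: 1.605 (Δ0.062)

III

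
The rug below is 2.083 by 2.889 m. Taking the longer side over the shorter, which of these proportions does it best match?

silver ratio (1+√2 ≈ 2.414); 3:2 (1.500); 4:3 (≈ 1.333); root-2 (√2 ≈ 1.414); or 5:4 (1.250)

Ratio = 2.889 / 2.083 ≈ 1.387.
Distances: silver ratio 2.414 (Δ 1.027); 3:2 1.500 (Δ 0.113); 4:3 1.333 (Δ 0.054); root-2 1.414 (Δ 0.027); 5:4 1.250 (Δ 0.137).

root-2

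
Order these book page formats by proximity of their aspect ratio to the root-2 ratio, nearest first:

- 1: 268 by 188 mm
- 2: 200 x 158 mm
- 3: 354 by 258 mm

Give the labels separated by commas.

Ratios: 1 = 268 / 188 ≈ 1.426; 2 = 200 / 158 ≈ 1.266; 3 = 354 / 258 ≈ 1.372.
|Δ from 1.414|: 1 0.012; 2 0.148; 3 0.042.

1, 3, 2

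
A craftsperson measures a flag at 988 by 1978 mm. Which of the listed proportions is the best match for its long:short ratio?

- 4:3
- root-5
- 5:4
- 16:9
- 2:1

2:1

Ratio = 1978 / 988 ≈ 2.002.
Distances: 4:3 1.333 (Δ 0.669); root-5 2.236 (Δ 0.234); 5:4 1.250 (Δ 0.752); 16:9 1.778 (Δ 0.224); 2:1 2.000 (Δ 0.002).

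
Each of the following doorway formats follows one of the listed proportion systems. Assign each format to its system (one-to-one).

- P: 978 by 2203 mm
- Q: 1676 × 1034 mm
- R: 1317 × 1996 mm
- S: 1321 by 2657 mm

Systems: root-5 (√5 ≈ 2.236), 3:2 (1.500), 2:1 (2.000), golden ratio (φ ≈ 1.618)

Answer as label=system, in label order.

P=root-5, Q=golden ratio, R=3:2, S=2:1

Ratios: P ≈ 2.253; Q ≈ 1.621; R ≈ 1.516; S ≈ 2.011.
Targets: root-5 ≈ 2.236; 3:2 ≈ 1.500; 2:1 ≈ 2.000; golden ratio ≈ 1.618.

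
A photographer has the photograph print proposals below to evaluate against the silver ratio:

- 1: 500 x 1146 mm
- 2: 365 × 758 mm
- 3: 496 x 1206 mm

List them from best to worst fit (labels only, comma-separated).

Ratios: 1 = 1146 / 500 ≈ 2.292; 2 = 758 / 365 ≈ 2.077; 3 = 1206 / 496 ≈ 2.431.
|Δ from 2.414|: 1 0.122; 2 0.337; 3 0.017.

3, 1, 2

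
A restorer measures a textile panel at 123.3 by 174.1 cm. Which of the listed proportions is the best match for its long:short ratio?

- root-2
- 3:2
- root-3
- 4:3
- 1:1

root-2

Ratio = 174.1 / 123.3 ≈ 1.412.
Distances: root-2 1.414 (Δ 0.002); 3:2 1.500 (Δ 0.088); root-3 1.732 (Δ 0.320); 4:3 1.333 (Δ 0.079); 1:1 1.000 (Δ 0.412).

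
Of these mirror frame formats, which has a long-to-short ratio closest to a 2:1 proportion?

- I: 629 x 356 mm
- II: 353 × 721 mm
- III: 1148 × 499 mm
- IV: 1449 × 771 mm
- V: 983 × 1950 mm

Ratios (long/short): I ≈ 1.767; II ≈ 2.042; III ≈ 2.301; IV ≈ 1.879; V ≈ 1.984.
2:1 ≈ 2.000; option V is nearest (Δ 0.016).

V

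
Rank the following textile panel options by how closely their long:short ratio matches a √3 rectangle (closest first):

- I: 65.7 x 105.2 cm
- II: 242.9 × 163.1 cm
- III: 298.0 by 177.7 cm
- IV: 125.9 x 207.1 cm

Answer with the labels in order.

III, IV, I, II

I: 105.2/65.7 ≈ 1.601 → |1.601 − 1.732| = 0.131
II: 242.9/163.1 ≈ 1.489 → |1.489 − 1.732| = 0.243
III: 298.0/177.7 ≈ 1.677 → |1.677 − 1.732| = 0.055
IV: 207.1/125.9 ≈ 1.645 → |1.645 − 1.732| = 0.087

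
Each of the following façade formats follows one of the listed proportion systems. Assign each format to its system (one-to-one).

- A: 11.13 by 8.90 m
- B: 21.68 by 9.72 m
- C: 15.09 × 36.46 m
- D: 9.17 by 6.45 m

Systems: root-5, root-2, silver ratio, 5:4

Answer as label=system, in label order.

A=5:4, B=root-5, C=silver ratio, D=root-2

Ratios: A ≈ 1.251; B ≈ 2.230; C ≈ 2.416; D ≈ 1.422.
Targets: root-5 ≈ 2.236; root-2 ≈ 1.414; silver ratio ≈ 2.414; 5:4 ≈ 1.250.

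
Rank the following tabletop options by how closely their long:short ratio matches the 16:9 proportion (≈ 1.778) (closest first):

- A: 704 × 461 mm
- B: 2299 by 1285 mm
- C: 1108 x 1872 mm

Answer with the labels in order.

A: 704/461 ≈ 1.527 → |1.527 − 1.778| = 0.251
B: 2299/1285 ≈ 1.789 → |1.789 − 1.778| = 0.011
C: 1872/1108 ≈ 1.690 → |1.690 − 1.778| = 0.088

B, C, A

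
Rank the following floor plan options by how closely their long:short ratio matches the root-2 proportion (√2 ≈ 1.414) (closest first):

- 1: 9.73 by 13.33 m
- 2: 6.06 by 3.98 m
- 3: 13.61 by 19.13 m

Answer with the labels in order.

1: 13.33/9.73 ≈ 1.370 → |1.370 − 1.414| = 0.044
2: 6.06/3.98 ≈ 1.523 → |1.523 − 1.414| = 0.109
3: 19.13/13.61 ≈ 1.406 → |1.406 − 1.414| = 0.008

3, 1, 2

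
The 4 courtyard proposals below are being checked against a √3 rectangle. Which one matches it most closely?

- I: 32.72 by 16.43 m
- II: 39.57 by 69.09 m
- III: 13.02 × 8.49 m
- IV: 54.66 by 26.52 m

II

Target root-3 ≈ 1.732.
I: 1.991 (Δ0.259)  II: 1.746 (Δ0.014)  III: 1.534 (Δ0.198)  IV: 2.061 (Δ0.329)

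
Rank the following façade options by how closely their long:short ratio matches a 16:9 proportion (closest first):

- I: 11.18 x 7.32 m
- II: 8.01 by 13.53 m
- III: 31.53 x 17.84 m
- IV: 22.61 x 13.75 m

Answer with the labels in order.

III, II, IV, I

I: 11.18/7.32 ≈ 1.527 → |1.527 − 1.778| = 0.251
II: 13.53/8.01 ≈ 1.689 → |1.689 − 1.778| = 0.089
III: 31.53/17.84 ≈ 1.767 → |1.767 − 1.778| = 0.011
IV: 22.61/13.75 ≈ 1.644 → |1.644 − 1.778| = 0.134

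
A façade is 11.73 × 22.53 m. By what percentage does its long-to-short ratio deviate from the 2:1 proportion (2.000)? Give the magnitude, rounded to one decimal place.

4.0%

Ratio = 22.53 / 11.73 ≈ 1.9207.
Ideal 2:1 = 2.0000. |1.9207 − 2.0000| / 2.0000 ≈ 3.96% → 4.0%.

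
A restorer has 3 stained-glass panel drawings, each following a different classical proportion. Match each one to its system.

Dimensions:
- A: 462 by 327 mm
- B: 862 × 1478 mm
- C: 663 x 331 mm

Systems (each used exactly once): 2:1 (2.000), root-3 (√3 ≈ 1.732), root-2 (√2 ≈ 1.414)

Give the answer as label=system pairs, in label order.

Ratios: A ≈ 1.413; B ≈ 1.715; C ≈ 2.003.
Targets: 2:1 ≈ 2.000; root-3 ≈ 1.732; root-2 ≈ 1.414.

A=root-2, B=root-3, C=2:1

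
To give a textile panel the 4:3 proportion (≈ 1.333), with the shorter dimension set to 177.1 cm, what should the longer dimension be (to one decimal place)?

4:3 ≈ 1.33333.
Longer side = 177.1 × 1.33333 ≈ 236.133 → 236.1 cm.

236.1 cm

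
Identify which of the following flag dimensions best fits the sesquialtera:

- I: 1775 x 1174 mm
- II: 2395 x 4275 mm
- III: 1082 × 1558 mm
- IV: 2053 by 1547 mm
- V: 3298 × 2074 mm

I

Ratios (long/short): I ≈ 1.512; II ≈ 1.785; III ≈ 1.440; IV ≈ 1.327; V ≈ 1.590.
3:2 ≈ 1.500; option I is nearest (Δ 0.012).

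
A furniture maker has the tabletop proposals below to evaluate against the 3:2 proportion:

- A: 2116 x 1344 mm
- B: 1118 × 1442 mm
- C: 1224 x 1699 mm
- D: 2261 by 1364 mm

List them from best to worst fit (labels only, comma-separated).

A: 2116/1344 ≈ 1.574 → |1.574 − 1.500| = 0.074
B: 1442/1118 ≈ 1.290 → |1.290 − 1.500| = 0.210
C: 1699/1224 ≈ 1.388 → |1.388 − 1.500| = 0.112
D: 2261/1364 ≈ 1.658 → |1.658 − 1.500| = 0.158

A, C, D, B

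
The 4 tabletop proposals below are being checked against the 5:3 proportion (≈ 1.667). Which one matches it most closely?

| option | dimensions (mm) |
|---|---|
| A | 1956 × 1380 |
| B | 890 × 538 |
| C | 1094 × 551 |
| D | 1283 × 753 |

Ratios (long/short): A ≈ 1.417; B ≈ 1.654; C ≈ 1.985; D ≈ 1.704.
5:3 ≈ 1.667; option B is nearest (Δ 0.013).

B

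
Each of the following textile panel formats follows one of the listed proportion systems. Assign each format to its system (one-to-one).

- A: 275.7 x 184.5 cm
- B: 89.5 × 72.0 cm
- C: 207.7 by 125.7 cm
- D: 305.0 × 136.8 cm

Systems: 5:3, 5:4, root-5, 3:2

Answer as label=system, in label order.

A=3:2, B=5:4, C=5:3, D=root-5

Ratios: A ≈ 1.494; B ≈ 1.243; C ≈ 1.652; D ≈ 2.230.
Targets: 5:3 ≈ 1.667; 5:4 ≈ 1.250; root-5 ≈ 2.236; 3:2 ≈ 1.500.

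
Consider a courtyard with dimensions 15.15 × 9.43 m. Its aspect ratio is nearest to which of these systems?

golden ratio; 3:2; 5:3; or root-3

15.15/9.43 ≈ 1.607. Nearest candidates are golden ratio (1.618, off by 0.011) and 5:3 (1.667, off by 0.060).

golden ratio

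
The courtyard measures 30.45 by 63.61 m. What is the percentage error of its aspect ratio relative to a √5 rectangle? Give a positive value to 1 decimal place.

Ratio = 63.61 / 30.45 ≈ 2.0890.
Ideal root-5 ≈ 2.2361. |2.0890 − 2.2361| / 2.2361 ≈ 6.58% → 6.6%.

6.6%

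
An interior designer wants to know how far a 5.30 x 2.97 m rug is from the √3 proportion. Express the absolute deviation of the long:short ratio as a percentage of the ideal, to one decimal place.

Ratio = 5.30 / 2.97 ≈ 1.7845.
Ideal root-3 ≈ 1.7321. |1.7845 − 1.7321| / 1.7321 ≈ 3.03% → 3.0%.

3.0%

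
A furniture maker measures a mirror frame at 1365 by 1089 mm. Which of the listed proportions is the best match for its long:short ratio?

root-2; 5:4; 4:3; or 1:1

5:4

Ratio = 1365 / 1089 ≈ 1.253.
Distances: root-2 1.414 (Δ 0.161); 5:4 1.250 (Δ 0.003); 4:3 1.333 (Δ 0.080); 1:1 1.000 (Δ 0.253).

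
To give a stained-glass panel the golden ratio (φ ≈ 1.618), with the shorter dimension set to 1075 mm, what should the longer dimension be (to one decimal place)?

golden ratio ≈ 1.61803.
Longer side = 1075 × 1.61803 ≈ 1739.382 → 1739.4 mm.

1739.4 mm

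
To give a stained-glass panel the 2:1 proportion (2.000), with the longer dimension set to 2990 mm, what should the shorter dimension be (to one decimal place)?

2:1 = 2.00000.
Shorter side = 2990 ÷ 2.00000 ≈ 1495.000 → 1495.0 mm.

1495.0 mm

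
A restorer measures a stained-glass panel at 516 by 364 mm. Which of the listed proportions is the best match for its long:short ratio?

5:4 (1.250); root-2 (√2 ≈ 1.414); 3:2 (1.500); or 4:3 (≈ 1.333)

root-2

Ratio = 516 / 364 ≈ 1.418.
Distances: 5:4 1.250 (Δ 0.168); root-2 1.414 (Δ 0.004); 3:2 1.500 (Δ 0.082); 4:3 1.333 (Δ 0.085).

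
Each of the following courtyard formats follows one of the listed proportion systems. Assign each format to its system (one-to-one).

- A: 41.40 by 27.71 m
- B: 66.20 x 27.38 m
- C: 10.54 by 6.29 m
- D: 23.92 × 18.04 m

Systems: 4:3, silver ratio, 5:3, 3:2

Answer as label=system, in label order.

A=3:2, B=silver ratio, C=5:3, D=4:3

Ratios: A ≈ 1.494; B ≈ 2.418; C ≈ 1.676; D ≈ 1.326.
Targets: 4:3 ≈ 1.333; silver ratio ≈ 2.414; 5:3 ≈ 1.667; 3:2 ≈ 1.500.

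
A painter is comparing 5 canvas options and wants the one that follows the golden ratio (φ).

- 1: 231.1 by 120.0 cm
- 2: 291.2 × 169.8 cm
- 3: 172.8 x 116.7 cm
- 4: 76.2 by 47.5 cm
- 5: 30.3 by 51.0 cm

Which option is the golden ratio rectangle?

Target golden ratio ≈ 1.618.
1: 1.926 (Δ0.308)  2: 1.715 (Δ0.097)  3: 1.481 (Δ0.137)  4: 1.604 (Δ0.014)  5: 1.683 (Δ0.065)

4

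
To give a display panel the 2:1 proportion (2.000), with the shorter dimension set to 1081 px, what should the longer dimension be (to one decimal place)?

2:1 = 2.00000.
Longer side = 1081 × 2.00000 ≈ 2162.000 → 2162.0 px.

2162.0 px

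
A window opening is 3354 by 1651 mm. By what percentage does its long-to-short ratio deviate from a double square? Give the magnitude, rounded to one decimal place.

Ratio = 3354 / 1651 ≈ 2.0315.
Ideal 2:1 = 2.0000. |2.0315 − 2.0000| / 2.0000 ≈ 1.57% → 1.6%.

1.6%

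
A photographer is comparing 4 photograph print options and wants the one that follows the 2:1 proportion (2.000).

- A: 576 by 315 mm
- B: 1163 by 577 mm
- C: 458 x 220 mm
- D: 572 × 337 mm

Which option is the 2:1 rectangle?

Target 2:1 ≈ 2.000.
A: 1.829 (Δ0.171)  B: 2.016 (Δ0.016)  C: 2.082 (Δ0.082)  D: 1.697 (Δ0.303)

B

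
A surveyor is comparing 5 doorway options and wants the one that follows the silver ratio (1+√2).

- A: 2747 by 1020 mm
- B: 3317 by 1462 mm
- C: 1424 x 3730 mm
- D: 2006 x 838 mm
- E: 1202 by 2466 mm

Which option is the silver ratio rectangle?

D

Ratios (long/short): A ≈ 2.693; B ≈ 2.269; C ≈ 2.619; D ≈ 2.394; E ≈ 2.052.
silver ratio ≈ 2.414; option D is nearest (Δ 0.020).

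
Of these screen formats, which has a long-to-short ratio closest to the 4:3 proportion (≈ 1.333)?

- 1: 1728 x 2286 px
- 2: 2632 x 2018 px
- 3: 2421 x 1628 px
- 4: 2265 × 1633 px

Ratios (long/short): 1 ≈ 1.323; 2 ≈ 1.304; 3 ≈ 1.487; 4 ≈ 1.387.
4:3 ≈ 1.333; option 1 is nearest (Δ 0.010).

1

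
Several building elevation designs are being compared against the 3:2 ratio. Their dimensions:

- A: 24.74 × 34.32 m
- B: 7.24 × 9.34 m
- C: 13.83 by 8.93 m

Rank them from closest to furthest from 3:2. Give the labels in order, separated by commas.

Ratios: A = 34.32 / 24.74 ≈ 1.387; B = 9.34 / 7.24 ≈ 1.290; C = 13.83 / 8.93 ≈ 1.549.
|Δ from 1.500|: A 0.113; B 0.210; C 0.049.

C, A, B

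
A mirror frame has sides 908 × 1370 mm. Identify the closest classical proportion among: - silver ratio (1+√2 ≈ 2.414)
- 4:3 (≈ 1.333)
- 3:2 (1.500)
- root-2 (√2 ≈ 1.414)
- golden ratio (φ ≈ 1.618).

3:2

1370/908 ≈ 1.509. Nearest candidates are 3:2 (1.500, off by 0.009) and root-2 (1.414, off by 0.095).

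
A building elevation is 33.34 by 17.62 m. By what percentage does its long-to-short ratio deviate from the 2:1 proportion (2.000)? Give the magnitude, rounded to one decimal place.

5.4%

Ratio = 33.34 / 17.62 ≈ 1.8922.
Ideal 2:1 = 2.0000. |1.8922 − 2.0000| / 2.0000 ≈ 5.39% → 5.4%.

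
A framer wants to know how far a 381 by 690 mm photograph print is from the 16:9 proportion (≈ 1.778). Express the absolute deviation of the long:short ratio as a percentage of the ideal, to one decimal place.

Ratio = 690 / 381 ≈ 1.8110.
Ideal 16:9 ≈ 1.7778. |1.8110 − 1.7778| / 1.7778 ≈ 1.87% → 1.9%.

1.9%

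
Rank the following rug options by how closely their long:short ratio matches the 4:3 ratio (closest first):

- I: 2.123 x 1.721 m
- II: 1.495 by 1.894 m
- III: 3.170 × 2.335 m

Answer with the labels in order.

I: 2.123/1.721 ≈ 1.234 → |1.234 − 1.333| = 0.099
II: 1.894/1.495 ≈ 1.267 → |1.267 − 1.333| = 0.066
III: 3.170/2.335 ≈ 1.358 → |1.358 − 1.333| = 0.025

III, II, I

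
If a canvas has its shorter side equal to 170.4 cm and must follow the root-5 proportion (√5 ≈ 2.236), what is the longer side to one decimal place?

381.0 cm

root-5 ≈ 2.23607.
Longer side = 170.4 × 2.23607 ≈ 381.026 → 381.0 cm.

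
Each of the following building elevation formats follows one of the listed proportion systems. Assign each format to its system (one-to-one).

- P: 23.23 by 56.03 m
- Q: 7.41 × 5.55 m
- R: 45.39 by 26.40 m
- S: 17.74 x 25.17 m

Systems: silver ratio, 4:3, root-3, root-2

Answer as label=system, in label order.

P=silver ratio, Q=4:3, R=root-3, S=root-2

P = 56.03/23.23 ≈ 2.412 → silver ratio (2.414)
Q = 7.41/5.55 ≈ 1.335 → 4:3 (1.333)
R = 45.39/26.40 ≈ 1.719 → root-3 (1.732)
S = 25.17/17.74 ≈ 1.419 → root-2 (1.414)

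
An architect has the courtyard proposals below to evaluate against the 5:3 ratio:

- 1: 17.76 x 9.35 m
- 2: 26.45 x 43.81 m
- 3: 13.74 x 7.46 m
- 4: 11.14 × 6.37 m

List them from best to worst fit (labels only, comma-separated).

1: 17.76/9.35 ≈ 1.899 → |1.899 − 1.667| = 0.232
2: 43.81/26.45 ≈ 1.656 → |1.656 − 1.667| = 0.011
3: 13.74/7.46 ≈ 1.842 → |1.842 − 1.667| = 0.175
4: 11.14/6.37 ≈ 1.749 → |1.749 − 1.667| = 0.082

2, 4, 3, 1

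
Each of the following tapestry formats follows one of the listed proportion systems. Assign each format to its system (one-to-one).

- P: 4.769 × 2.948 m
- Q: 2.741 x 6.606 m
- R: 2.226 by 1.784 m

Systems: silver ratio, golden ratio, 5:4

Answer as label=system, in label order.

P=golden ratio, Q=silver ratio, R=5:4

P = 4.769/2.948 ≈ 1.618 → golden ratio (1.618)
Q = 6.606/2.741 ≈ 2.410 → silver ratio (2.414)
R = 2.226/1.784 ≈ 1.248 → 5:4 (1.250)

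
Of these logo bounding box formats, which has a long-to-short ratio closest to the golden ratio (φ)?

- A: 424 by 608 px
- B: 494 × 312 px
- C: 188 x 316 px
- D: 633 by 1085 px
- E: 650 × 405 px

E

Ratios (long/short): A ≈ 1.434; B ≈ 1.583; C ≈ 1.681; D ≈ 1.714; E ≈ 1.605.
golden ratio ≈ 1.618; option E is nearest (Δ 0.013).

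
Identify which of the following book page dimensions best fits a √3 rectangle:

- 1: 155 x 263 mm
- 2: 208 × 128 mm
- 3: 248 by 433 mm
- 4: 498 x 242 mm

Target root-3 ≈ 1.732.
1: 1.697 (Δ0.035)  2: 1.625 (Δ0.107)  3: 1.746 (Δ0.014)  4: 2.058 (Δ0.326)

3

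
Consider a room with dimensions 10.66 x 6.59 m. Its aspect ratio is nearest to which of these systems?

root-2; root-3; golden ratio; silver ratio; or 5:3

golden ratio

Ratio = 10.66 / 6.59 ≈ 1.618.
Distances: root-2 1.414 (Δ 0.204); root-3 1.732 (Δ 0.114); golden ratio 1.618 (Δ 0.000); silver ratio 2.414 (Δ 0.796); 5:3 1.667 (Δ 0.049).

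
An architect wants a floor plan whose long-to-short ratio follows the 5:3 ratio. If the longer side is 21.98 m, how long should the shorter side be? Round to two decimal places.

5:3 ≈ 1.66667.
Shorter side = 21.98 ÷ 1.66667 ≈ 13.1880 → 13.19 m.

13.19 m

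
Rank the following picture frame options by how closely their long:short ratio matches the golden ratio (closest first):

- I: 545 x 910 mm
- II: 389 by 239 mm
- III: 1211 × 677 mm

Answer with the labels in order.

Ratios: I = 910 / 545 ≈ 1.670; II = 389 / 239 ≈ 1.628; III = 1211 / 677 ≈ 1.789.
|Δ from 1.618|: I 0.052; II 0.010; III 0.171.

II, I, III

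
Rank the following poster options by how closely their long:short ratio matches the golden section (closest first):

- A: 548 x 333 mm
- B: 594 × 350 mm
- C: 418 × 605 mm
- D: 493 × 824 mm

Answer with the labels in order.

A, D, B, C

A: 548/333 ≈ 1.646 → |1.646 − 1.618| = 0.028
B: 594/350 ≈ 1.697 → |1.697 − 1.618| = 0.079
C: 605/418 ≈ 1.447 → |1.447 − 1.618| = 0.171
D: 824/493 ≈ 1.671 → |1.671 − 1.618| = 0.053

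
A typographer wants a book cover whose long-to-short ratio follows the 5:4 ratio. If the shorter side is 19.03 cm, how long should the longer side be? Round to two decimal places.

5:4 = 1.25000.
Longer side = 19.03 × 1.25000 ≈ 23.7875 → 23.79 cm.

23.79 cm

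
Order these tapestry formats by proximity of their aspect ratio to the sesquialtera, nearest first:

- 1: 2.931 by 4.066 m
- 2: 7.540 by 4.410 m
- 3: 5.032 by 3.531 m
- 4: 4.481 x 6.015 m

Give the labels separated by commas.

1: 4.066/2.931 ≈ 1.387 → |1.387 − 1.500| = 0.113
2: 7.540/4.410 ≈ 1.710 → |1.710 − 1.500| = 0.210
3: 5.032/3.531 ≈ 1.425 → |1.425 − 1.500| = 0.075
4: 6.015/4.481 ≈ 1.342 → |1.342 − 1.500| = 0.158

3, 1, 4, 2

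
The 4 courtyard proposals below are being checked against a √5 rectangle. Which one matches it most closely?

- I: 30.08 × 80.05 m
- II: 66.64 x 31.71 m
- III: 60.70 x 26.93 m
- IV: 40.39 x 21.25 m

III

Ratios (long/short): I ≈ 2.661; II ≈ 2.102; III ≈ 2.254; IV ≈ 1.901.
root-5 ≈ 2.236; option III is nearest (Δ 0.018).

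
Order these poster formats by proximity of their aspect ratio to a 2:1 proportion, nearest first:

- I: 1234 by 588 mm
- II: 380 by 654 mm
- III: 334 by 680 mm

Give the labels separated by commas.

III, I, II

Ratios: I = 1234 / 588 ≈ 2.099; II = 654 / 380 ≈ 1.721; III = 680 / 334 ≈ 2.036.
|Δ from 2.000|: I 0.099; II 0.279; III 0.036.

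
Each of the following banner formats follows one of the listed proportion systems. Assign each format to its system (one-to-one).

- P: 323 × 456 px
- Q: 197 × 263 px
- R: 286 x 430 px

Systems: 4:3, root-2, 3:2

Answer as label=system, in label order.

P = 456/323 ≈ 1.412 → root-2 (1.414)
Q = 263/197 ≈ 1.335 → 4:3 (1.333)
R = 430/286 ≈ 1.503 → 3:2 (1.500)

P=root-2, Q=4:3, R=3:2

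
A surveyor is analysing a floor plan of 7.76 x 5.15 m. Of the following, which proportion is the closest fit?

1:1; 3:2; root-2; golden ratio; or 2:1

Ratio = 7.76 / 5.15 ≈ 1.507.
Distances: 1:1 1.000 (Δ 0.507); 3:2 1.500 (Δ 0.007); root-2 1.414 (Δ 0.093); golden ratio 1.618 (Δ 0.111); 2:1 2.000 (Δ 0.493).

3:2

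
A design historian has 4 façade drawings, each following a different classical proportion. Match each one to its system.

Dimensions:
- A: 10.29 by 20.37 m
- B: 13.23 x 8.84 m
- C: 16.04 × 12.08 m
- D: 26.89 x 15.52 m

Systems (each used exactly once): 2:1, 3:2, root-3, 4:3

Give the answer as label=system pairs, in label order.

A=2:1, B=3:2, C=4:3, D=root-3

A = 20.37/10.29 ≈ 1.980 → 2:1 (2.000)
B = 13.23/8.84 ≈ 1.497 → 3:2 (1.500)
C = 16.04/12.08 ≈ 1.328 → 4:3 (1.333)
D = 26.89/15.52 ≈ 1.733 → root-3 (1.732)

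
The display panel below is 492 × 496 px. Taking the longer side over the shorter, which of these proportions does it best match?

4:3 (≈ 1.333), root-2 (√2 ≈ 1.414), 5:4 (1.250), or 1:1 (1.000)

496/492 ≈ 1.008. Nearest candidates are 1:1 (1.000, off by 0.008) and 5:4 (1.250, off by 0.242).

1:1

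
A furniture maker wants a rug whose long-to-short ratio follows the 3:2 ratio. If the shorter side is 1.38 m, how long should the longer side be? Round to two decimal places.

3:2 = 1.50000.
Longer side = 1.38 × 1.50000 ≈ 2.0700 → 2.07 m.

2.07 m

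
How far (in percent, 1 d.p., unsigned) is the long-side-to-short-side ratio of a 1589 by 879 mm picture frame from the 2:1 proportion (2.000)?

9.6%

Ratio = 1589 / 879 ≈ 1.8077.
Ideal 2:1 = 2.0000. |1.8077 − 2.0000| / 2.0000 ≈ 9.61% → 9.6%.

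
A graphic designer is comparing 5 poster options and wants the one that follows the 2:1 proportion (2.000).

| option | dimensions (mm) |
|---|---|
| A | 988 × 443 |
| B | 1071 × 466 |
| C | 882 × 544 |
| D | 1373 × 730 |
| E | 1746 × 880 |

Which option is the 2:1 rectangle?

E

Ratios (long/short): A ≈ 2.230; B ≈ 2.298; C ≈ 1.621; D ≈ 1.881; E ≈ 1.984.
2:1 ≈ 2.000; option E is nearest (Δ 0.016).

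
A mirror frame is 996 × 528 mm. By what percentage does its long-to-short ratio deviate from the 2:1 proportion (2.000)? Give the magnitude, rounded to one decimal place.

Ratio = 996 / 528 ≈ 1.8864.
Ideal 2:1 = 2.0000. |1.8864 − 2.0000| / 2.0000 ≈ 5.68% → 5.7%.

5.7%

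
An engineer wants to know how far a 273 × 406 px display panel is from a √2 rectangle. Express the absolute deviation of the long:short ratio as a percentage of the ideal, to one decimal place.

Ratio = 406 / 273 ≈ 1.4872.
Ideal root-2 ≈ 1.4142. |1.4872 − 1.4142| / 1.4142 ≈ 5.16% → 5.2%.

5.2%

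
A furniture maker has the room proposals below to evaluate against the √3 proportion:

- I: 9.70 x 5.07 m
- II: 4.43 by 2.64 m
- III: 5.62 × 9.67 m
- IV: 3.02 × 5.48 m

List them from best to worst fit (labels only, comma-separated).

III, II, IV, I

Ratios: I = 9.70 / 5.07 ≈ 1.913; II = 4.43 / 2.64 ≈ 1.678; III = 9.67 / 5.62 ≈ 1.721; IV = 5.48 / 3.02 ≈ 1.815.
|Δ from 1.732|: I 0.181; II 0.054; III 0.011; IV 0.083.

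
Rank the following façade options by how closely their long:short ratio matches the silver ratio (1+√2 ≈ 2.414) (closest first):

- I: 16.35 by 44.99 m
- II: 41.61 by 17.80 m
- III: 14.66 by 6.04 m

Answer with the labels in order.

III, II, I

I: 44.99/16.35 ≈ 2.752 → |2.752 − 2.414| = 0.338
II: 41.61/17.80 ≈ 2.338 → |2.338 − 2.414| = 0.076
III: 14.66/6.04 ≈ 2.427 → |2.427 − 2.414| = 0.013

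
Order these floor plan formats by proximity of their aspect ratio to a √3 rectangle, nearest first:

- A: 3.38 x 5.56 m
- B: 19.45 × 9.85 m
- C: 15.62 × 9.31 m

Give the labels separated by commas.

C, A, B

A: 5.56/3.38 ≈ 1.645 → |1.645 − 1.732| = 0.087
B: 19.45/9.85 ≈ 1.975 → |1.975 − 1.732| = 0.243
C: 15.62/9.31 ≈ 1.678 → |1.678 − 1.732| = 0.054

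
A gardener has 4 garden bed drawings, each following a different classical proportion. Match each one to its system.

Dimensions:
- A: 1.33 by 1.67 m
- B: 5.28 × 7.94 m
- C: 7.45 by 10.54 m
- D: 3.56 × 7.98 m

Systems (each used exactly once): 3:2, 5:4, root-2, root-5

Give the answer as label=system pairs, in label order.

A=5:4, B=3:2, C=root-2, D=root-5

A = 1.67/1.33 ≈ 1.256 → 5:4 (1.250)
B = 7.94/5.28 ≈ 1.504 → 3:2 (1.500)
C = 10.54/7.45 ≈ 1.415 → root-2 (1.414)
D = 7.98/3.56 ≈ 2.242 → root-5 (2.236)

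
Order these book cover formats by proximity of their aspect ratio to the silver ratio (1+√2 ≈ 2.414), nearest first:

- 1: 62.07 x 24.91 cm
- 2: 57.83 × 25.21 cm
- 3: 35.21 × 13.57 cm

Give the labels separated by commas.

1: 62.07/24.91 ≈ 2.492 → |2.492 − 2.414| = 0.078
2: 57.83/25.21 ≈ 2.294 → |2.294 − 2.414| = 0.120
3: 35.21/13.57 ≈ 2.595 → |2.595 − 2.414| = 0.181

1, 2, 3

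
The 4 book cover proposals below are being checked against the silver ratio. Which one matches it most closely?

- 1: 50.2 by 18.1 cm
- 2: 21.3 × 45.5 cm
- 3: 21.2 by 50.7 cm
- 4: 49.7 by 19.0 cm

Target silver ratio ≈ 2.414.
1: 2.773 (Δ0.359)  2: 2.136 (Δ0.278)  3: 2.392 (Δ0.022)  4: 2.616 (Δ0.202)

3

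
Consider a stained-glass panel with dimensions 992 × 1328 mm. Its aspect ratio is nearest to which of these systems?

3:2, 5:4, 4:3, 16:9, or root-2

1328/992 ≈ 1.339. Nearest candidates are 4:3 (1.333, off by 0.006) and root-2 (1.414, off by 0.075).

4:3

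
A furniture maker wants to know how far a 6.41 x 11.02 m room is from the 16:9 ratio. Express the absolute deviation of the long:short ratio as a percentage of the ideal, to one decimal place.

Ratio = 11.02 / 6.41 ≈ 1.7192.
Ideal 16:9 ≈ 1.7778. |1.7192 − 1.7778| / 1.7778 ≈ 3.30% → 3.3%.

3.3%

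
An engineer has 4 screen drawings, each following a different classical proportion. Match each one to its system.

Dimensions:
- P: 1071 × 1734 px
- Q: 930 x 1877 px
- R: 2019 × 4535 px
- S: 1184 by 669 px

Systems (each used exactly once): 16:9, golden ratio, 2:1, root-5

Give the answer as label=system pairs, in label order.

P=golden ratio, Q=2:1, R=root-5, S=16:9

P = 1734/1071 ≈ 1.619 → golden ratio (1.618)
Q = 1877/930 ≈ 2.018 → 2:1 (2.000)
R = 4535/2019 ≈ 2.246 → root-5 (2.236)
S = 1184/669 ≈ 1.770 → 16:9 (1.778)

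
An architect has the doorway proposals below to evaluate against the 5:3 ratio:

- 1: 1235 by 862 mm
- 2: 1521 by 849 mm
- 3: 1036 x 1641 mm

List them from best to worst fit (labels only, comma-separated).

1: 1235/862 ≈ 1.433 → |1.433 − 1.667| = 0.234
2: 1521/849 ≈ 1.792 → |1.792 − 1.667| = 0.125
3: 1641/1036 ≈ 1.584 → |1.584 − 1.667| = 0.083

3, 2, 1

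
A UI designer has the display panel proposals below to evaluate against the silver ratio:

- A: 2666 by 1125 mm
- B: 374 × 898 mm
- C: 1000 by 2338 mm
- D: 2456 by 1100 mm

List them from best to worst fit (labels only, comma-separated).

Ratios: A = 2666 / 1125 ≈ 2.370; B = 898 / 374 ≈ 2.401; C = 2338 / 1000 ≈ 2.338; D = 2456 / 1100 ≈ 2.233.
|Δ from 2.414|: A 0.044; B 0.013; C 0.076; D 0.181.

B, A, C, D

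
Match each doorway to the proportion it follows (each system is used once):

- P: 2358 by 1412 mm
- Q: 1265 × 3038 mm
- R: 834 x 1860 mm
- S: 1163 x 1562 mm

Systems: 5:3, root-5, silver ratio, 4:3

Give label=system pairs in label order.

Ratios: P ≈ 1.670; Q ≈ 2.402; R ≈ 2.230; S ≈ 1.343.
Targets: 5:3 ≈ 1.667; root-5 ≈ 2.236; silver ratio ≈ 2.414; 4:3 ≈ 1.333.

P=5:3, Q=silver ratio, R=root-5, S=4:3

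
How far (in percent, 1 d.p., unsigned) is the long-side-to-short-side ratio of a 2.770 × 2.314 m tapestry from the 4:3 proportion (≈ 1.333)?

10.2%

Ratio = 2.770 / 2.314 ≈ 1.1971.
Ideal 4:3 ≈ 1.3333. |1.1971 − 1.3333| / 1.3333 ≈ 10.22% → 10.2%.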